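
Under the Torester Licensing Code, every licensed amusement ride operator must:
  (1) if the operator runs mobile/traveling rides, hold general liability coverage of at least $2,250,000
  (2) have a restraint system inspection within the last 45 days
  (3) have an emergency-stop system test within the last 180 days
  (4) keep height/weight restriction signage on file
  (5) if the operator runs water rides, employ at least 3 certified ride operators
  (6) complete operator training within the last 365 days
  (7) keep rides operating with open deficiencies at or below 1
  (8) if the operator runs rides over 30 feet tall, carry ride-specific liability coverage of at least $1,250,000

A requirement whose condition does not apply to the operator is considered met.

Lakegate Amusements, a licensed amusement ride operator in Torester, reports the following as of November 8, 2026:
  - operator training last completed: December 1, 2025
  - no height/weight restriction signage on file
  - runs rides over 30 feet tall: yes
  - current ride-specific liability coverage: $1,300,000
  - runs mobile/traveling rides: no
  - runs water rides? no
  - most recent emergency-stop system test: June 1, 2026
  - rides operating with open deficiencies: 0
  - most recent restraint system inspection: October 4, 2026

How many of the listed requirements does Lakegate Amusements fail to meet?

1

1. condition 'runs mobile/traveling rides' does not hold → requirement n/a → met
2. restraint system inspection 35 days ago vs limit 45 → met
3. emergency-stop system test 160 days ago vs limit 180 → met
4. height/weight restriction signage absent → not met
5. condition 'runs water rides' does not hold → requirement n/a → met
6. operator training 342 days ago vs limit 365 → met
7. rides operating with open deficiencies 0 ≤ 1 → met
8. condition 'runs rides over 30 feet tall' holds; ride-specific liability coverage $1,300,000 ≥ $1,250,000 → met
Not met: 1 of 8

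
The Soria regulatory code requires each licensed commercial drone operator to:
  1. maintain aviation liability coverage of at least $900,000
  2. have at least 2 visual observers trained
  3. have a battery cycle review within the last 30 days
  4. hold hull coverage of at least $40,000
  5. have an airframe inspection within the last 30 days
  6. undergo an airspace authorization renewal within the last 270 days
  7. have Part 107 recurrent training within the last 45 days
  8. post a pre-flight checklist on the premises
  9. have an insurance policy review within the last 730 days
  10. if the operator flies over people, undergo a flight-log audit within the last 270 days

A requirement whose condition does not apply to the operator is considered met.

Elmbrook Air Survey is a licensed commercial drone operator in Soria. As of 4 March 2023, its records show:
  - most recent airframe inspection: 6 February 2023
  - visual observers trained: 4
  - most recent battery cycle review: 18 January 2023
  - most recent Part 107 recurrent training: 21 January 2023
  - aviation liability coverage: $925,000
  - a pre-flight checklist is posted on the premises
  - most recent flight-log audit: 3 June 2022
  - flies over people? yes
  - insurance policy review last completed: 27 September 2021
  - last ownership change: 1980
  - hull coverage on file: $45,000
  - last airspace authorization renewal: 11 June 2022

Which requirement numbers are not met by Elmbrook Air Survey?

1. aviation liability coverage $925,000 ≥ $900,000 → met
2. visual observers trained 4 ≥ 2 → met
3. battery cycle review 45 days ago vs limit 30 → not met
4. hull coverage $45,000 ≥ $40,000 → met
5. airframe inspection 26 days ago vs limit 30 → met
6. airspace authorization renewal 266 days ago vs limit 270 → met
7. Part 107 recurrent training 42 days ago vs limit 45 → met
8. pre-flight checklist present → met
9. insurance policy review 523 days ago vs limit 730 → met
10. condition 'flies over people' holds; flight-log audit 274 days ago vs limit 270 → not met
Not met: 3, 10

3, 10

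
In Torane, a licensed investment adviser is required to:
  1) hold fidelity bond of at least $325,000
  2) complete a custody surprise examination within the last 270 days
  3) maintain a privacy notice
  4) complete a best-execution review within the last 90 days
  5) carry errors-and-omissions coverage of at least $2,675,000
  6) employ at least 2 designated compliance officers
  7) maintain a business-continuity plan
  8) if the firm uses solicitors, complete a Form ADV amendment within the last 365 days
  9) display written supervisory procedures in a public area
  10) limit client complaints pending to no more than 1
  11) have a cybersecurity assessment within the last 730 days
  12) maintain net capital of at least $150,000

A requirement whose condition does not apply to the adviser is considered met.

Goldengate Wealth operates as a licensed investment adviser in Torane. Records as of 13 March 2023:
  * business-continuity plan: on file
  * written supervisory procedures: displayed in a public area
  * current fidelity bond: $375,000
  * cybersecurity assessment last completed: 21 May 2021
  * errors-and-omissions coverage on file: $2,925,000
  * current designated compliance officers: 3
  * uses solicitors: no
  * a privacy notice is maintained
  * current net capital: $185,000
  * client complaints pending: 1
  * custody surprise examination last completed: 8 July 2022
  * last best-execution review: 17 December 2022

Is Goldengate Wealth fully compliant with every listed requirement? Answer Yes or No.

Yes

1. fidelity bond $375,000 ≥ $325,000 → met
2. custody surprise examination 248 days ago vs limit 270 → met
3. privacy notice present → met
4. best-execution review 86 days ago vs limit 90 → met
5. errors-and-omissions coverage $2,925,000 ≥ $2,675,000 → met
6. designated compliance officers 3 ≥ 2 → met
7. business-continuity plan present → met
8. condition 'uses solicitors' does not hold → requirement n/a → met
9. written supervisory procedures present → met
10. client complaints pending 1 ≤ 1 → met
11. cybersecurity assessment 661 days ago vs limit 730 → met
12. net capital $185,000 ≥ $150,000 → met
All met.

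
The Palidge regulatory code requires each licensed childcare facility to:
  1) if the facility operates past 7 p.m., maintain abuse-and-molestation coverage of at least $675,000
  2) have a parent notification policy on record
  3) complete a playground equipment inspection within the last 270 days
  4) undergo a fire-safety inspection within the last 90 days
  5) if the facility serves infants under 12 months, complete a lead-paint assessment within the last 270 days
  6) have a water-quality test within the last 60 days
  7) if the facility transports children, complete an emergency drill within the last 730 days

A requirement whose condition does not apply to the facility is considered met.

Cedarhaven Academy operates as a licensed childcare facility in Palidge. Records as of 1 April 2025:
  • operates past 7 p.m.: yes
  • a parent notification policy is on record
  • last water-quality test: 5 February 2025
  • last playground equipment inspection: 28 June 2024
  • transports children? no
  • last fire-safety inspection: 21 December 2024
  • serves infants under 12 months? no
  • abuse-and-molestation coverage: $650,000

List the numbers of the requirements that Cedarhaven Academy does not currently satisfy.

1, 3, 4

1. condition 'operates past 7 p.m.' holds; abuse-and-molestation coverage $650,000 < $675,000 → not met
2. parent notification policy present → met
3. playground equipment inspection 277 days ago vs limit 270 → not met
4. fire-safety inspection 101 days ago vs limit 90 → not met
5. condition 'serves infants under 12 months' does not hold → requirement n/a → met
6. water-quality test 55 days ago vs limit 60 → met
7. condition 'transports children' does not hold → requirement n/a → met
Not met: 1, 3, 4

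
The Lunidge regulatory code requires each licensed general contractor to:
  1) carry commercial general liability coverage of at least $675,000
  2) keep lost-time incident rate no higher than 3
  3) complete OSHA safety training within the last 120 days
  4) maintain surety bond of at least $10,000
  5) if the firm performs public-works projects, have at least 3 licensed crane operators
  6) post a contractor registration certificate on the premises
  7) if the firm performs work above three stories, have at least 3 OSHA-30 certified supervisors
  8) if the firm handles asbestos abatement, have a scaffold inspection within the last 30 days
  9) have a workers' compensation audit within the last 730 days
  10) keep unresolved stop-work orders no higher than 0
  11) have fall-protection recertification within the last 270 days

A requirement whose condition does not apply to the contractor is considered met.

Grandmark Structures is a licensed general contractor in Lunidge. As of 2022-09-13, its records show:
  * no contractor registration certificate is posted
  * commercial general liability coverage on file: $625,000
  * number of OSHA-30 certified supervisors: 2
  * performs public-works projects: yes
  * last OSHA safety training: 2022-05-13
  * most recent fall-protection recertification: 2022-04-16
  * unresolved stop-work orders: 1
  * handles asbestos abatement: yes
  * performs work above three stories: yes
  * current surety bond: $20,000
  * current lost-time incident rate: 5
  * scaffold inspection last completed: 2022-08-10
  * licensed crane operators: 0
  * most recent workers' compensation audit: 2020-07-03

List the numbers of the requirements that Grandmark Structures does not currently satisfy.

1, 2, 3, 5, 6, 7, 8, 9, 10

1. commercial general liability coverage $625,000 < $675,000 → not met
2. lost-time incident rate 5 > 3 → not met
3. OSHA safety training 123 days ago vs limit 120 → not met
4. surety bond $20,000 ≥ $10,000 → met
5. condition 'performs public-works projects' holds; licensed crane operators 0 < 3 → not met
6. contractor registration certificate absent → not met
7. condition 'performs work above three stories' holds; OSHA-30 certified supervisors 2 < 3 → not met
8. condition 'handles asbestos abatement' holds; scaffold inspection 34 days ago vs limit 30 → not met
9. workers' compensation audit 802 days ago vs limit 730 → not met
10. unresolved stop-work orders 1 > 0 → not met
11. fall-protection recertification 150 days ago vs limit 270 → met
Not met: 1, 2, 3, 5, 6, 7, 8, 9, 10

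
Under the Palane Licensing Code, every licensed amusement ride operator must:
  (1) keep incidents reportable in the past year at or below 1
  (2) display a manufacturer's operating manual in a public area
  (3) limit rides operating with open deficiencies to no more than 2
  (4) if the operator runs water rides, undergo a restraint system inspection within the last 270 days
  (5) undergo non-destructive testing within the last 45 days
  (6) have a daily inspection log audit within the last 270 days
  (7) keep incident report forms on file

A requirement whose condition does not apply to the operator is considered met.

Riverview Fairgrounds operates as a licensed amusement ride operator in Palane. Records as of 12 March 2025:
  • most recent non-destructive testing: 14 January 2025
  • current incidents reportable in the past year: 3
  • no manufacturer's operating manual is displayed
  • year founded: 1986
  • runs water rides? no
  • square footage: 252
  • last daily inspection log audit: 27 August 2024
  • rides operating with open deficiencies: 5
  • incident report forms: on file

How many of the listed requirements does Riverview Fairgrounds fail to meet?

1. incidents reportable in the past year 3 > 1 → not met
2. manufacturer's operating manual absent → not met
3. rides operating with open deficiencies 5 > 2 → not met
4. condition 'runs water rides' does not hold → requirement n/a → met
5. non-destructive testing 57 days ago vs limit 45 → not met
6. daily inspection log audit 197 days ago vs limit 270 → met
7. incident report forms present → met
Not met: 4 of 7

4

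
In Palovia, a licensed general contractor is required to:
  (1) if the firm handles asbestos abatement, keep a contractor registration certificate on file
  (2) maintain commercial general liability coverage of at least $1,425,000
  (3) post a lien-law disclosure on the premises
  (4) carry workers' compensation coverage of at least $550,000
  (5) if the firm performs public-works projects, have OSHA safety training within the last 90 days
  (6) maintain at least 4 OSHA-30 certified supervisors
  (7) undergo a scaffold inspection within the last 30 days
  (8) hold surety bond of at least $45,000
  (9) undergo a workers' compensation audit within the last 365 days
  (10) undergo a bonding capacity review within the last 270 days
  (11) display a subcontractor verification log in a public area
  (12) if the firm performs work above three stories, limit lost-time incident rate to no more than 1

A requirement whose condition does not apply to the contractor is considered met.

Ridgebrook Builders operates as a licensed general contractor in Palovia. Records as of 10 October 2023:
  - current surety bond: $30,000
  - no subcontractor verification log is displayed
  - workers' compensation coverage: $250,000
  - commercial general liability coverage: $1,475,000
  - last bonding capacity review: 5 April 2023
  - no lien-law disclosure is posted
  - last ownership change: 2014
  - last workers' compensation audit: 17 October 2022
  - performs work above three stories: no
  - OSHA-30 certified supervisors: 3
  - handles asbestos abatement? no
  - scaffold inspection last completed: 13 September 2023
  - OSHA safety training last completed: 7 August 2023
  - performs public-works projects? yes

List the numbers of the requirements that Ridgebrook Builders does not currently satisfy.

1. condition 'handles asbestos abatement' does not hold → requirement n/a → met
2. commercial general liability coverage $1,475,000 ≥ $1,425,000 → met
3. lien-law disclosure absent → not met
4. workers' compensation coverage $250,000 < $550,000 → not met
5. condition 'performs public-works projects' holds; OSHA safety training 64 days ago vs limit 90 → met
6. OSHA-30 certified supervisors 3 < 4 → not met
7. scaffold inspection 27 days ago vs limit 30 → met
8. surety bond $30,000 < $45,000 → not met
9. workers' compensation audit 358 days ago vs limit 365 → met
10. bonding capacity review 188 days ago vs limit 270 → met
11. subcontractor verification log absent → not met
12. condition 'performs work above three stories' does not hold → requirement n/a → met
Not met: 3, 4, 6, 8, 11

3, 4, 6, 8, 11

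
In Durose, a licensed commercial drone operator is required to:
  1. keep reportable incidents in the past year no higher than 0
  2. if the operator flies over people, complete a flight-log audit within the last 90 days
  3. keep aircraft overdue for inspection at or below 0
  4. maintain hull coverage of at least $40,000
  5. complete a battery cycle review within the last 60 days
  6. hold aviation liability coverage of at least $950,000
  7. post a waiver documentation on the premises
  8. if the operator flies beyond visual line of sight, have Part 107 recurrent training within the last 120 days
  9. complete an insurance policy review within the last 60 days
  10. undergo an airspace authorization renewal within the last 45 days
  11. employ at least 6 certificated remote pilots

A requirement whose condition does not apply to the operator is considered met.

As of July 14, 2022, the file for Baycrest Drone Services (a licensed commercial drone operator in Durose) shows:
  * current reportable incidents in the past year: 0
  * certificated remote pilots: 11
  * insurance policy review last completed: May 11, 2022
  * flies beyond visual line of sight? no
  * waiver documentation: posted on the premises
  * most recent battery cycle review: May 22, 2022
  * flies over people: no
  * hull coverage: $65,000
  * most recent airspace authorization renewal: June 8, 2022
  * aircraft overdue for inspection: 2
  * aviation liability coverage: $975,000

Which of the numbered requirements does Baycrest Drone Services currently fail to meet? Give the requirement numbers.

3, 9

1. reportable incidents in the past year 0 ≤ 0 → met
2. condition 'flies over people' does not hold → requirement n/a → met
3. aircraft overdue for inspection 2 > 0 → not met
4. hull coverage $65,000 ≥ $40,000 → met
5. battery cycle review 53 days ago vs limit 60 → met
6. aviation liability coverage $975,000 ≥ $950,000 → met
7. waiver documentation present → met
8. condition 'flies beyond visual line of sight' does not hold → requirement n/a → met
9. insurance policy review 64 days ago vs limit 60 → not met
10. airspace authorization renewal 36 days ago vs limit 45 → met
11. certificated remote pilots 11 ≥ 6 → met
Not met: 3, 9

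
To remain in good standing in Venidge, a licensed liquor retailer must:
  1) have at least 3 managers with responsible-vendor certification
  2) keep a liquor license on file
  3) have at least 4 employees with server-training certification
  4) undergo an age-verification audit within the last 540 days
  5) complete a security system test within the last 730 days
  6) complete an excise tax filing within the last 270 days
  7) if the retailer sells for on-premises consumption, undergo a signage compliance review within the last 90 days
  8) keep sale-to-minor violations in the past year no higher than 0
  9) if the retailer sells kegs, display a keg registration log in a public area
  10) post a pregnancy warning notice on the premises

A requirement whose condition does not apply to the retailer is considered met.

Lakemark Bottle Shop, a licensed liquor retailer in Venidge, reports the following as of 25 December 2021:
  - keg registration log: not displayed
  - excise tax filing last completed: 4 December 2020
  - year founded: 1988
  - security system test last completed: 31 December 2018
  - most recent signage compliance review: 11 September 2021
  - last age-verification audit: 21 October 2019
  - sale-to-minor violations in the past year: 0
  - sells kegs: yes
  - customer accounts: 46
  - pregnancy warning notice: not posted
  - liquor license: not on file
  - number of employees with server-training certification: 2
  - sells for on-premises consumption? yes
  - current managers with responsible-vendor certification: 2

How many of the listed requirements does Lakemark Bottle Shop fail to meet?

1. managers with responsible-vendor certification 2 < 3 → not met
2. liquor license absent → not met
3. employees with server-training certification 2 < 4 → not met
4. age-verification audit 796 days ago vs limit 540 → not met
5. security system test 1090 days ago vs limit 730 → not met
6. excise tax filing 386 days ago vs limit 270 → not met
7. condition 'sells for on-premises consumption' holds; signage compliance review 105 days ago vs limit 90 → not met
8. sale-to-minor violations in the past year 0 ≤ 0 → met
9. condition 'sells kegs' holds; keg registration log absent → not met
10. pregnancy warning notice absent → not met
Not met: 9 of 10

9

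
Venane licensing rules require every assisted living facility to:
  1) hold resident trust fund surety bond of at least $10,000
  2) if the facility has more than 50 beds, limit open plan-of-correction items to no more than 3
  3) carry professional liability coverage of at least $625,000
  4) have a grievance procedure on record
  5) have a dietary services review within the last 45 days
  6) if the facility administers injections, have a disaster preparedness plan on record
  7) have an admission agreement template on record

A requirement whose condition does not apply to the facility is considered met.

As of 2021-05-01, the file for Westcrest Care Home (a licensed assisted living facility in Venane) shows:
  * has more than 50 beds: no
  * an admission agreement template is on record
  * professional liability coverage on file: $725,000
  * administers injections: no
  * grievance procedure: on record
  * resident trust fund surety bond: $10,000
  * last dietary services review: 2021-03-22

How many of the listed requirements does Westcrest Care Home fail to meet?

1. resident trust fund surety bond $10,000 ≥ $10,000 → met
2. condition 'has more than 50 beds' does not hold → requirement n/a → met
3. professional liability coverage $725,000 ≥ $625,000 → met
4. grievance procedure present → met
5. dietary services review 40 days ago vs limit 45 → met
6. condition 'administers injections' does not hold → requirement n/a → met
7. admission agreement template present → met
Not met: 0 of 7

0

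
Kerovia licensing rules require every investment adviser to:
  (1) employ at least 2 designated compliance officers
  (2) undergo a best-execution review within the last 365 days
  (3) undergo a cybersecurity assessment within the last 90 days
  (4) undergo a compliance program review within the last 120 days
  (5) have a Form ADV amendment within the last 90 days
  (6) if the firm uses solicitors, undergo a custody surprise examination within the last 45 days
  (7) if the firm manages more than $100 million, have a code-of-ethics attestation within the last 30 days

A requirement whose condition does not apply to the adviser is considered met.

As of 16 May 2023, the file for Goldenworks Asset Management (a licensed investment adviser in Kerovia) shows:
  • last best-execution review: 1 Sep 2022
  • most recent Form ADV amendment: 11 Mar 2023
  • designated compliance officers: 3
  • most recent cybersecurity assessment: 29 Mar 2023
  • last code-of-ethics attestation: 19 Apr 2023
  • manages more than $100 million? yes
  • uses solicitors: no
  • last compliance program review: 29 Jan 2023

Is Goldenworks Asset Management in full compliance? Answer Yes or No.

1. designated compliance officers 3 ≥ 2 → met
2. best-execution review 257 days ago vs limit 365 → met
3. cybersecurity assessment 48 days ago vs limit 90 → met
4. compliance program review 107 days ago vs limit 120 → met
5. Form ADV amendment 66 days ago vs limit 90 → met
6. condition 'uses solicitors' does not hold → requirement n/a → met
7. condition 'manages more than $100 million' holds; code-of-ethics attestation 27 days ago vs limit 30 → met
All met.

Yes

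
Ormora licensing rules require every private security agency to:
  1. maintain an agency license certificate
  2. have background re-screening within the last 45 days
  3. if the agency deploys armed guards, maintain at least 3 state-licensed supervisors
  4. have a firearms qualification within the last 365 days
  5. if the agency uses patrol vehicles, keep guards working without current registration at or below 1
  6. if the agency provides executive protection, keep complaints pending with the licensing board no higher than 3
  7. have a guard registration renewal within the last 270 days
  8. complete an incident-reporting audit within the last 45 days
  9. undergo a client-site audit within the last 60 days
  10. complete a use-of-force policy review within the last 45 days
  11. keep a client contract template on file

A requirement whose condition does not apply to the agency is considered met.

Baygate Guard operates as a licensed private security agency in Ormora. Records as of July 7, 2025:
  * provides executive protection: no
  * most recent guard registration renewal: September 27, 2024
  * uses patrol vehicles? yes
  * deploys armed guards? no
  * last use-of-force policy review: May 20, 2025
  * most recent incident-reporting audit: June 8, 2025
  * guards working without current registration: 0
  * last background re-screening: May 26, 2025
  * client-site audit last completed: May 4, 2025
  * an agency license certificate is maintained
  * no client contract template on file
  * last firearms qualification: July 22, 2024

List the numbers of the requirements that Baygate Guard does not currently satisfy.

7, 9, 10, 11

1. agency license certificate present → met
2. background re-screening 42 days ago vs limit 45 → met
3. condition 'deploys armed guards' does not hold → requirement n/a → met
4. firearms qualification 350 days ago vs limit 365 → met
5. condition 'uses patrol vehicles' holds; guards working without current registration 0 ≤ 1 → met
6. condition 'provides executive protection' does not hold → requirement n/a → met
7. guard registration renewal 283 days ago vs limit 270 → not met
8. incident-reporting audit 29 days ago vs limit 45 → met
9. client-site audit 64 days ago vs limit 60 → not met
10. use-of-force policy review 48 days ago vs limit 45 → not met
11. client contract template absent → not met
Not met: 7, 9, 10, 11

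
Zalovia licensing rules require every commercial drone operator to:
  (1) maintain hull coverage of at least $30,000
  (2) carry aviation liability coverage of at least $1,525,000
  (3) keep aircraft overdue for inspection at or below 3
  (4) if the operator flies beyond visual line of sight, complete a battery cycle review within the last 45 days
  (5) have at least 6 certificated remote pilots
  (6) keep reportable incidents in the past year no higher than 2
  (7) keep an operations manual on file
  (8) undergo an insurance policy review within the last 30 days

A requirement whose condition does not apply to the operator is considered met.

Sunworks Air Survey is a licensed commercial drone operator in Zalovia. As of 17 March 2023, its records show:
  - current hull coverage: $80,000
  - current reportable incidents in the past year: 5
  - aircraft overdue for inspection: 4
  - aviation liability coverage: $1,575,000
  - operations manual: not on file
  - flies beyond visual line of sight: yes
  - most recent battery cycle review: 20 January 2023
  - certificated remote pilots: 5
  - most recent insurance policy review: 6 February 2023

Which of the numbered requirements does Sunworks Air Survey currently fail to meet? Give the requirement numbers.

3, 4, 5, 6, 7, 8

1. hull coverage $80,000 ≥ $30,000 → met
2. aviation liability coverage $1,575,000 ≥ $1,525,000 → met
3. aircraft overdue for inspection 4 > 3 → not met
4. condition 'flies beyond visual line of sight' holds; battery cycle review 56 days ago vs limit 45 → not met
5. certificated remote pilots 5 < 6 → not met
6. reportable incidents in the past year 5 > 2 → not met
7. operations manual absent → not met
8. insurance policy review 39 days ago vs limit 30 → not met
Not met: 3, 4, 5, 6, 7, 8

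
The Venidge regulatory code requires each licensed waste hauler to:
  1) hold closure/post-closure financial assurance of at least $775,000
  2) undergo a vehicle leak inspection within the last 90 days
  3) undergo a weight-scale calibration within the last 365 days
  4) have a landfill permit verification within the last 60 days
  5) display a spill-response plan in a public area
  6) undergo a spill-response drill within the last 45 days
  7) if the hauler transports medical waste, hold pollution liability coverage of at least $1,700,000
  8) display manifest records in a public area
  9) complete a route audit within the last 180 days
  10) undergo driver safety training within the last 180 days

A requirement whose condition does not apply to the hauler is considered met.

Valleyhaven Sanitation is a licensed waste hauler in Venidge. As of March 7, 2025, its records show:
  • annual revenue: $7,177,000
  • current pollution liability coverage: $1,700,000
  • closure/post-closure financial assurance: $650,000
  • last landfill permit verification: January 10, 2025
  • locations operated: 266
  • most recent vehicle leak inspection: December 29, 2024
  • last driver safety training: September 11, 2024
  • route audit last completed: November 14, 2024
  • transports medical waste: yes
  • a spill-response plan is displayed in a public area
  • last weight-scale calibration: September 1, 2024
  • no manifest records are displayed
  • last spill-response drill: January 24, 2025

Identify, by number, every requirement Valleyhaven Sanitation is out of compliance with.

1, 8

1. closure/post-closure financial assurance $650,000 < $775,000 → not met
2. vehicle leak inspection 68 days ago vs limit 90 → met
3. weight-scale calibration 187 days ago vs limit 365 → met
4. landfill permit verification 56 days ago vs limit 60 → met
5. spill-response plan present → met
6. spill-response drill 42 days ago vs limit 45 → met
7. condition 'transports medical waste' holds; pollution liability coverage $1,700,000 ≥ $1,700,000 → met
8. manifest records absent → not met
9. route audit 113 days ago vs limit 180 → met
10. driver safety training 177 days ago vs limit 180 → met
Not met: 1, 8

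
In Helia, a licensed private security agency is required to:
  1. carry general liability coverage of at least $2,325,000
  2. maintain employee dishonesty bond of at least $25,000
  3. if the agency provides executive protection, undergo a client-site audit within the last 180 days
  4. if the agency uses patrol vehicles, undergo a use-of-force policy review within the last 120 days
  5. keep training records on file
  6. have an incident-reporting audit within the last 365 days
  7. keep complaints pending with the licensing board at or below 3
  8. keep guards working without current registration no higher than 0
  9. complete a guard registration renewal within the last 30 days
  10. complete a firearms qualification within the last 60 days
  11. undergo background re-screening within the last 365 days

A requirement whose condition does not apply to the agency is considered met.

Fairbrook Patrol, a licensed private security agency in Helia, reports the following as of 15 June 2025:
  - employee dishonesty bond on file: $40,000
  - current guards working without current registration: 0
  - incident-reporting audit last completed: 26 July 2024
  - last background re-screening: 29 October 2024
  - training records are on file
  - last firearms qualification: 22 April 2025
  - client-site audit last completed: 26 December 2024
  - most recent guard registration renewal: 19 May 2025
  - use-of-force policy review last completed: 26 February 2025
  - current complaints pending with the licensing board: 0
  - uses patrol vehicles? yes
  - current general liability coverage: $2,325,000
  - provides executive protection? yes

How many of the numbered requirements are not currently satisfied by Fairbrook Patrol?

0

1. general liability coverage $2,325,000 ≥ $2,325,000 → met
2. employee dishonesty bond $40,000 ≥ $25,000 → met
3. condition 'provides executive protection' holds; client-site audit 171 days ago vs limit 180 → met
4. condition 'uses patrol vehicles' holds; use-of-force policy review 109 days ago vs limit 120 → met
5. training records present → met
6. incident-reporting audit 324 days ago vs limit 365 → met
7. complaints pending with the licensing board 0 ≤ 3 → met
8. guards working without current registration 0 ≤ 0 → met
9. guard registration renewal 27 days ago vs limit 30 → met
10. firearms qualification 54 days ago vs limit 60 → met
11. background re-screening 229 days ago vs limit 365 → met
Not met: 0 of 11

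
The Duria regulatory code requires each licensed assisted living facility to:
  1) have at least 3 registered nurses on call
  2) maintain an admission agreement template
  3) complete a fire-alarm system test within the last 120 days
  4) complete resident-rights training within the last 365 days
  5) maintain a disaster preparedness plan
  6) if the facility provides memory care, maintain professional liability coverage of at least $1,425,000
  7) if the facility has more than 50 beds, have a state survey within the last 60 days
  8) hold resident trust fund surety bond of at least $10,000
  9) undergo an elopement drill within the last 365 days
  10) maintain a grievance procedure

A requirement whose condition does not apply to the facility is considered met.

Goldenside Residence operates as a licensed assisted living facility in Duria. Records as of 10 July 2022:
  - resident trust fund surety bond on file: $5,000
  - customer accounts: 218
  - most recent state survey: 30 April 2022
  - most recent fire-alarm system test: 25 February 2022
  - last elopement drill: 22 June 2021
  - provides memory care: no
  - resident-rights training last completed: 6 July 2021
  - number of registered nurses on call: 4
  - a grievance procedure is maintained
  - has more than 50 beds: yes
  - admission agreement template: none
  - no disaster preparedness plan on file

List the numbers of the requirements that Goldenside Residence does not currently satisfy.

1. registered nurses on call 4 ≥ 3 → met
2. admission agreement template absent → not met
3. fire-alarm system test 135 days ago vs limit 120 → not met
4. resident-rights training 369 days ago vs limit 365 → not met
5. disaster preparedness plan absent → not met
6. condition 'provides memory care' does not hold → requirement n/a → met
7. condition 'has more than 50 beds' holds; state survey 71 days ago vs limit 60 → not met
8. resident trust fund surety bond $5,000 < $10,000 → not met
9. elopement drill 383 days ago vs limit 365 → not met
10. grievance procedure present → met
Not met: 2, 3, 4, 5, 7, 8, 9

2, 3, 4, 5, 7, 8, 9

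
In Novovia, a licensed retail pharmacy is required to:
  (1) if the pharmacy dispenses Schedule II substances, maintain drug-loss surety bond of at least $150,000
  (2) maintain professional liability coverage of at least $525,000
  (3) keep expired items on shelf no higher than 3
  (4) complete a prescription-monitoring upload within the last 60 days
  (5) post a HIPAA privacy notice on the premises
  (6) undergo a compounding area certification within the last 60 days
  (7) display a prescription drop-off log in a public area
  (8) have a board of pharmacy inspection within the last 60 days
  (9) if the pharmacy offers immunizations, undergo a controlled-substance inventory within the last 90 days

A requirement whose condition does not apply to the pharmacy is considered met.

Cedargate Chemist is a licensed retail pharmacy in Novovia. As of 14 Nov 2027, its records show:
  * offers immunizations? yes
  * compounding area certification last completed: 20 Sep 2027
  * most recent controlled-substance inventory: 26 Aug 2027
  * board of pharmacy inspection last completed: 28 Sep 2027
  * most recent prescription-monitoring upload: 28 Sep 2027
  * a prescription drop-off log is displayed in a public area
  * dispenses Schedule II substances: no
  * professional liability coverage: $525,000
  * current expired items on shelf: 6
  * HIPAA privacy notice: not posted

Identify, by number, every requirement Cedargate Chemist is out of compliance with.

1. condition 'dispenses Schedule II substances' does not hold → requirement n/a → met
2. professional liability coverage $525,000 ≥ $525,000 → met
3. expired items on shelf 6 > 3 → not met
4. prescription-monitoring upload 47 days ago vs limit 60 → met
5. HIPAA privacy notice absent → not met
6. compounding area certification 55 days ago vs limit 60 → met
7. prescription drop-off log present → met
8. board of pharmacy inspection 47 days ago vs limit 60 → met
9. condition 'offers immunizations' holds; controlled-substance inventory 80 days ago vs limit 90 → met
Not met: 3, 5

3, 5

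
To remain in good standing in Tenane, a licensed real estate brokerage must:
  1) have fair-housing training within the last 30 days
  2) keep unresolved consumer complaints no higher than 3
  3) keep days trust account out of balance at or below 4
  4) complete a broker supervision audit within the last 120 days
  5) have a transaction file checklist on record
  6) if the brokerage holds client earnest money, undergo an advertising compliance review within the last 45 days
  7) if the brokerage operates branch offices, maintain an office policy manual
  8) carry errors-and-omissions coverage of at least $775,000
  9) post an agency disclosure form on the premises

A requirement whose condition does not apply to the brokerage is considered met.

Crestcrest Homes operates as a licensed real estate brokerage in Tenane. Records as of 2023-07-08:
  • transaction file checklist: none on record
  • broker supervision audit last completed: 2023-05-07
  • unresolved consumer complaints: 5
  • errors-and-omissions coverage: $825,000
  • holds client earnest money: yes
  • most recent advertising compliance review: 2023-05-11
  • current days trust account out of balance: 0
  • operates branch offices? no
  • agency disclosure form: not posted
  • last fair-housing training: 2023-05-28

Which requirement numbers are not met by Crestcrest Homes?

1. fair-housing training 41 days ago vs limit 30 → not met
2. unresolved consumer complaints 5 > 3 → not met
3. days trust account out of balance 0 ≤ 4 → met
4. broker supervision audit 62 days ago vs limit 120 → met
5. transaction file checklist absent → not met
6. condition 'holds client earnest money' holds; advertising compliance review 58 days ago vs limit 45 → not met
7. condition 'operates branch offices' does not hold → requirement n/a → met
8. errors-and-omissions coverage $825,000 ≥ $775,000 → met
9. agency disclosure form absent → not met
Not met: 1, 2, 5, 6, 9

1, 2, 5, 6, 9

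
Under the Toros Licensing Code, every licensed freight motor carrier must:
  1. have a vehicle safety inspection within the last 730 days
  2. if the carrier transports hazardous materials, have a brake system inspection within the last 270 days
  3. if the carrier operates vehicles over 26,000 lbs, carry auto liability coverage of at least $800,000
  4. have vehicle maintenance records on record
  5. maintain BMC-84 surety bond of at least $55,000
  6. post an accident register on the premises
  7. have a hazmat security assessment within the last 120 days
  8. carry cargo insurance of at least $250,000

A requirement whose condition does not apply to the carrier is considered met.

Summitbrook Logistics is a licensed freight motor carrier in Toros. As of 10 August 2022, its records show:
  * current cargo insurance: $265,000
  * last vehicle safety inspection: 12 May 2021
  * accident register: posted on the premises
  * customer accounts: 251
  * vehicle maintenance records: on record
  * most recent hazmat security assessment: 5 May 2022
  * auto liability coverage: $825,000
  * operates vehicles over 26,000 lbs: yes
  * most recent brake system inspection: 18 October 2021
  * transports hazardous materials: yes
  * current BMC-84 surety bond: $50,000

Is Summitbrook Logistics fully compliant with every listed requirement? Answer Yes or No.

No

1. vehicle safety inspection 455 days ago vs limit 730 → met
2. condition 'transports hazardous materials' holds; brake system inspection 296 days ago vs limit 270 → not met
3. condition 'operates vehicles over 26,000 lbs' holds; auto liability coverage $825,000 ≥ $800,000 → met
4. vehicle maintenance records present → met
5. BMC-84 surety bond $50,000 < $55,000 → not met
6. accident register present → met
7. hazmat security assessment 97 days ago vs limit 120 → met
8. cargo insurance $265,000 ≥ $250,000 → met
Not met: 2, 5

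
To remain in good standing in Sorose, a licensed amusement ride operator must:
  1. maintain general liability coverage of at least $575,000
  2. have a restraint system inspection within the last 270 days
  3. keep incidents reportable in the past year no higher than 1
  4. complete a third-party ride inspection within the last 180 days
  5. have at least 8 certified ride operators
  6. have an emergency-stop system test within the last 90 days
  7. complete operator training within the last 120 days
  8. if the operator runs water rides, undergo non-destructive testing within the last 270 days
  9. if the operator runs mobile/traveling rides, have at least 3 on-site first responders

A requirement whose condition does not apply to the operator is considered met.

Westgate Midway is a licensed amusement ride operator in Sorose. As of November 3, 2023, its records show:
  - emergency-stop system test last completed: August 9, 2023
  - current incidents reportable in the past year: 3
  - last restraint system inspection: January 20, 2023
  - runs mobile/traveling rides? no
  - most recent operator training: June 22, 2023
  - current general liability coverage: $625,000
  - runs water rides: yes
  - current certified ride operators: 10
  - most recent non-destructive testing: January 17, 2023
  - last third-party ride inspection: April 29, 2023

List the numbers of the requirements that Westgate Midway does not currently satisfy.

2, 3, 4, 7, 8

1. general liability coverage $625,000 ≥ $575,000 → met
2. restraint system inspection 287 days ago vs limit 270 → not met
3. incidents reportable in the past year 3 > 1 → not met
4. third-party ride inspection 188 days ago vs limit 180 → not met
5. certified ride operators 10 ≥ 8 → met
6. emergency-stop system test 86 days ago vs limit 90 → met
7. operator training 134 days ago vs limit 120 → not met
8. condition 'runs water rides' holds; non-destructive testing 290 days ago vs limit 270 → not met
9. condition 'runs mobile/traveling rides' does not hold → requirement n/a → met
Not met: 2, 3, 4, 7, 8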